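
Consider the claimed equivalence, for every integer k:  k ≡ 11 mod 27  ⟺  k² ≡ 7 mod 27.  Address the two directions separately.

Both directions fail.

(⟹) This fails: take k = 11. Then 11 ≡ 11 (mod 27), but 11² = 121 ≡ 13 (mod 27), not 7.

(⟸) This fails: take k = 13. Then 13² = 169 ≡ 7 (mod 27), yet 13 ≡ 13 (mod 27), not 11.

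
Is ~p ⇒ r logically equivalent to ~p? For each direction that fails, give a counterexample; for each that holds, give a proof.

(→) This fails. Under r = F, p = T, the left side is true but the right side is false.

(←) This fails. Under r = F, p = F, the left side is false but the right side is true.

(⇒) fails and (⇐) fails.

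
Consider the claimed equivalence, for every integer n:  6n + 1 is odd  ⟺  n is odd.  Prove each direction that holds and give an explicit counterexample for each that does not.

(←) Suppose n is odd. Since 6 is even, 6n is even for every n, so 6n + 1 has the same parity as 1, which is odd. Hence 6n + 1 is odd.

(→) This fails: take n = 4. Then 6n + 1 = 25, which is odd, yet n = 4 is even, not odd.

The forward direction fails; the converse holds.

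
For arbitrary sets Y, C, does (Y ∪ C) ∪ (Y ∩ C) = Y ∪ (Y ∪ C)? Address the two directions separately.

Both inclusions hold; the sets are equal.

(⟹) Let x ∈ (Y ∪ C) ∪ (Y ∩ C). Then either x ∈ Y and x ∉ C; or x ∈ C and x ∉ Y; or x ∈ Y ∩ C. In each case x ∈ Y ∪ (Y ∪ C), so (Y ∪ C) ∪ (Y ∩ C) ⊆ Y ∪ (Y ∪ C).

(⟸) Let x ∈ Y ∪ (Y ∪ C). Then either x ∈ Y and x ∉ C; or x ∈ C and x ∉ Y; or x ∈ Y ∩ C. In each case x ∈ (Y ∪ C) ∪ (Y ∩ C), so Y ∪ (Y ∪ C) ⊆ (Y ∪ C) ∪ (Y ∩ C).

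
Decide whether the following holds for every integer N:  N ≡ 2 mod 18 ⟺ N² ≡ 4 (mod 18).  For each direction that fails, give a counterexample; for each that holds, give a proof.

(←) This fails: take N = 16. Then 16² = 256 ≡ 4 (mod 18), yet 16 ≡ 16 (mod 18), not 2.

(→) Suppose N ≡ 2 mod 18. Write N = 18j + 2. Then (18j + 2)² = 324j² + 72j + 4 = 18(18j² + 4j) + 4, so N² ≡ 4 (mod 18).

Only the forward direction holds.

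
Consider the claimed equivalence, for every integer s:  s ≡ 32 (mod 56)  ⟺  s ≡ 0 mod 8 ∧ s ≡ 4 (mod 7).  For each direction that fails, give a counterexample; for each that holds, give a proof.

(→) Suppose s ≡ 32 (mod 56); write s = 56j + 32. Since 8 ∣ 56, reducing mod 8 gives s ≡ 32 ≡ 0 (mod 8); since 7 ∣ 56, reducing mod 7 gives s ≡ 32 ≡ 4 (mod 7).

(←) Conversely, if s ≡ 0 (mod 8) and s ≡ 4 (mod 7), then by the Chinese remainder theorem s ≡ 32 (mod 56). This is exactly s ≡ 32 (mod 56).

The biconditional holds.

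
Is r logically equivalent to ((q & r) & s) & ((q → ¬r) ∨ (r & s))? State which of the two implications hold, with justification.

Not equivalent: only (⇐) holds.

Forward direction. This fails. Under r = T, s = F, q = F, the left side is true but the right side is false.

Converse. Assume the antecedent. If r is true, r reduces to true regardless of the other variables. If r is false, the antecedent cannot hold. Either way r holds.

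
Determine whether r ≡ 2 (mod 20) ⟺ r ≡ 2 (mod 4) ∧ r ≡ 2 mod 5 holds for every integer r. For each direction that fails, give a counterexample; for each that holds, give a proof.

Forward direction. Suppose r ≡ 2 (mod 20); write r = 20j + 2. Since 4 ∣ 20, reducing mod 4 gives r ≡ 2 (mod 4); since 5 ∣ 20, reducing mod 5 gives r ≡ 2 (mod 5).

Converse. If r ≡ 2 (mod 4) and r ≡ 2 (mod 5), then by the Chinese remainder theorem r ≡ 2 (mod 20). This is exactly r ≡ 2 (mod 20).

Equivalent; both directions hold.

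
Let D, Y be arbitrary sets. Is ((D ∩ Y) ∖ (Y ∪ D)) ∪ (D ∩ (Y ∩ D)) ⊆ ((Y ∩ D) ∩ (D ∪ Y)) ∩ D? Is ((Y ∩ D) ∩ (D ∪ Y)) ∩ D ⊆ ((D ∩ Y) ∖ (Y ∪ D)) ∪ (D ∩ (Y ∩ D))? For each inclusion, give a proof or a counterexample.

(⊇) Let x ∈ ((Y ∩ D) ∩ (D ∪ Y)) ∩ D. Then x ∈ D ∩ Y, from which x ∈ ((D ∩ Y) ∖ (Y ∪ D)) ∪ (D ∩ (Y ∩ D)).

(⊆) Let x ∈ ((D ∩ Y) ∖ (Y ∪ D)) ∪ (D ∩ (Y ∩ D)). Then x ∈ D ∩ Y, from which x ∈ ((Y ∩ D) ∩ (D ∪ Y)) ∩ D.

Both inclusions hold.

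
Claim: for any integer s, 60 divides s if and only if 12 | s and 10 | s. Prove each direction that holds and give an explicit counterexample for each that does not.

Equivalent; both directions hold.

(⟹) If 60 ∣ s, write s = 60q. Since 60 = 5·12, s = 12·(5q), so 12 ∣ s; and since 60 = 6·10, s = 10·(6q), so 10 ∣ s.

(⟸) Suppose 12 ∣ s and 10 ∣ s. Any common multiple of 12 and 10 is a multiple of their lcm; here lcm(12, 10) = 12·10/gcd(12, 10) = 120/2 = 60, so 60 ∣ s.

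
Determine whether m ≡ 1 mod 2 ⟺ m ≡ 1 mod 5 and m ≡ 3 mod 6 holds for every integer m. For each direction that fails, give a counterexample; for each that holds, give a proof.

(⇒) fails; (⇐) holds.

Forward direction. This fails: m = 1 gives 1 ≡ 1 (mod 2) but 1 ≡ 1 (mod 6), so the conjunction on the right does not hold.

Converse. If m ≡ 1 (mod 5) and m ≡ 3 (mod 6), then by the Chinese remainder theorem m ≡ 21 (mod 30). Since 21 ≡ 1 (mod 2) and 2 ∣ 30, we get m ≡ 1 (mod 2).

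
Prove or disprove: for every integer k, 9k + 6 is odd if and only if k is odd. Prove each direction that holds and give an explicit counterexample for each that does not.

Both directions hold; the statement is true.

(⟹) Suppose 9k + 6 is odd. Since 9 is odd, 9k and k have the same parity, so 9k + 6 ≡ k + 6 (mod 2). As 6 is even, 9k + 6 is odd exactly when k is odd. Thus k is odd.

(⟸) Conversely, suppose k is odd; write k = 2j + 1. Then 9k + 6 = 9·(2j + 1) + 6 = 2·9j + 15, which is odd.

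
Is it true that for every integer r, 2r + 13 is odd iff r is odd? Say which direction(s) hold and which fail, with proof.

Not equivalent: only (⇐) holds.

(⇒) This fails: take r = 6. Then 2r + 13 = 25, which is odd, yet r = 6 is even, not odd.

(⇐) Suppose r is odd. Since 2 is even, 2r is even for every r, so 2r + 13 has the same parity as 13, which is odd. Hence 2r + 13 is odd.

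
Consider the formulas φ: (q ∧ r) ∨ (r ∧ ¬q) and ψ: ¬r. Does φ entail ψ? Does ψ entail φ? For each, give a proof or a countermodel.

(⇒) fails and (⇐) fails.

Forward direction. This fails. Under r = T, q = F, the left side is true but the right side is false.

Converse. This fails. Under r = F, q = F, the left side is false but the right side is true.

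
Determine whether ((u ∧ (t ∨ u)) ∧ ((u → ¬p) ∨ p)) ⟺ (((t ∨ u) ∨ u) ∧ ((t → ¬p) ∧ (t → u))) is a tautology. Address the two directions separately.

[⇐] Assume the antecedent. If u is true, (u ∧ (t ∨ u)) ∧ ((u → ¬p) ∨ p) reduces to true regardless of the other variables. If u is false, the antecedent cannot hold. Either way (u ∧ (t ∨ u)) ∧ ((u → ¬p) ∨ p) holds.

[⇒] This fails. Under u = T, p = T, t = T, the left side is true but the right side is false.

The forward direction fails; the converse holds.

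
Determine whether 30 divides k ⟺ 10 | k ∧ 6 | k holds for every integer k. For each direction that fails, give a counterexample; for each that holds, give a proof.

The biconditional holds.

(→) If 30 ∣ k, write k = 30q. Since 30 = 3·10, k = 10·(3q), so 10 ∣ k; and since 30 = 5·6, k = 6·(5q), so 6 ∣ k.

(←) Suppose 10 ∣ k and 6 ∣ k. Any common multiple of 10 and 6 is a multiple of their lcm; here lcm(10, 6) = 10·6/gcd(10, 6) = 60/2 = 30, so 30 ∣ k.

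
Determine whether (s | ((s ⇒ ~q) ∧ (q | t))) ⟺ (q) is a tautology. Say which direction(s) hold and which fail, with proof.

(⇐) Assume the antecedent. If s is true, s | ((s ⇒ ~q) ∧ (q | t)) reduces to true regardless of the other variables. If s is false, the antecedent forces (s = F, q = T, t = F) or (s = F, q = T, t = T), and s | ((s ⇒ ~q) ∧ (q | t)) holds there. Either way s | ((s ⇒ ~q) ∧ (q | t)) holds.

(⇒) This fails. Under s = T, q = F, t = F, the left side is true but the right side is false.

(⇒) fails; (⇐) holds.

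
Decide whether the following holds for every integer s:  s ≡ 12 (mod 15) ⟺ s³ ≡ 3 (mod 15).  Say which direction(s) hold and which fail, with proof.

[⇒] Suppose s ≡ 12 (mod 15). Write s = 15j + 12. Then (15j + 12)³ = 3375j³ + 8100j² + 6480j + 1728 = 15(225j³ + 540j² + 432j + 115) + 3, so s³ ≡ 3 (mod 15).

[⇐] Conversely, suppose s³ ≡ 3 (mod 15). The only residue r in {0, …, 14} with r³ ≡ 3 (mod 15) is r = 12, so s ≡ 12 (mod 15).

Both implications hold.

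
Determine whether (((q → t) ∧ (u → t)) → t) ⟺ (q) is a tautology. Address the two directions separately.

[⇒] This fails. Under t = T, q = F, u = F, the left side is true but the right side is false.

[⇐] Assume the antecedent. If t is true, ((q → t) ∧ (u → t)) → t reduces to true regardless of the other variables. If t is false, the antecedent forces (t = F, q = T, u = F) or (t = F, q = T, u = T), and ((q → t) ∧ (u → t)) → t holds there. Either way ((q → t) ∧ (u → t)) → t holds.

Only the reverse direction holds.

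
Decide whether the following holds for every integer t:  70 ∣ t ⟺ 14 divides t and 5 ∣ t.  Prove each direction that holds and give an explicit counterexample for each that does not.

(⇒) If 70 ∣ t, write t = 70q. Since 70 = 5·14, t = 14·(5q), so 14 ∣ t; and since 70 = 14·5, t = 5·(14q), so 5 ∣ t.

(⇐) Suppose 14 ∣ t and 5 ∣ t. Any common multiple of 14 and 5 is a multiple of their lcm; here gcd(14, 5) = 1, so lcm(14, 5) = 14·5 = 70, so 70 ∣ t.

Both directions hold; the statement is true.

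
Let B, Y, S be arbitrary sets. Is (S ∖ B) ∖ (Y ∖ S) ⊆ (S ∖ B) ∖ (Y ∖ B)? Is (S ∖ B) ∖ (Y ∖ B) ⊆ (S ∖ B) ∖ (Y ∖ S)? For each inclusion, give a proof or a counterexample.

(⊆) fails; (⊇) holds.

Forward inclusion. This inclusion fails. Take B = ∅, Y = {1}, S = {1}; then 1 ∈ (S ∖ B) ∖ (Y ∖ S) but 1 ∉ (S ∖ B) ∖ (Y ∖ B).

Reverse inclusion. Let x ∈ (S ∖ B) ∖ (Y ∖ B). Then x ∈ S and x ∉ B, Y, from which x ∈ (S ∖ B) ∖ (Y ∖ S).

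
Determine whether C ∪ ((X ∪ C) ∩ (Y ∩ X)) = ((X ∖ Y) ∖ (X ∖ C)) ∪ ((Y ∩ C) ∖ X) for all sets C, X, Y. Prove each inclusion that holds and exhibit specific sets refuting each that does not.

(⊆) fails; (⊇) holds.

Reverse inclusion. Let x ∈ ((X ∖ Y) ∖ (X ∖ C)) ∪ ((Y ∩ C) ∖ X). Then either x ∈ C ∩ X and x ∉ Y; or x ∈ C ∩ Y and x ∉ X. In each case x ∈ C ∪ ((X ∪ C) ∩ (Y ∩ X)), so ((X ∖ Y) ∖ (X ∖ C)) ∪ ((Y ∩ C) ∖ X) ⊆ C ∪ ((X ∪ C) ∩ (Y ∩ X)).

Forward inclusion. This inclusion fails. Take C = {1}, X = ∅, Y = ∅; then 1 ∈ C ∪ ((X ∪ C) ∩ (Y ∩ X)) but 1 ∉ ((X ∖ Y) ∖ (X ∖ C)) ∪ ((Y ∩ C) ∖ X).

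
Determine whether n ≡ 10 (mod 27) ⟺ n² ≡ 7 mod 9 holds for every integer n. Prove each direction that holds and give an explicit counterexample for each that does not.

(⟹) This fails: take n = 10. Then 10 ≡ 10 (mod 27), but 10² = 100 ≡ 1 (mod 9), not 7.

(⟸) This fails: take n = 4. Then 4² = 16 ≡ 7 (mod 9), yet 4 ≡ 4 (mod 27), not 10.

Neither direction holds.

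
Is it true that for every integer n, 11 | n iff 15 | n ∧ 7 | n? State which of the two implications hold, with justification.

Forward direction. This fails: take n = 11. Certainly 11 ∣ 11, but 15 ∤ 11.

Converse. This fails: take n = 105. Both 15 ∣ 105 and 7 ∣ 105, yet 105 is not a multiple of 11 (since 105 = 9·11 + 6), so 11 ∤ 105.

Neither direction holds.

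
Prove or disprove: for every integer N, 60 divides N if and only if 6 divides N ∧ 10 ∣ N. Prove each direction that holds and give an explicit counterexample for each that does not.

[⇒] If 60 ∣ N, write N = 60q. Since 60 = 10·6, N = 6·(10q), so 6 ∣ N; and since 60 = 6·10, N = 10·(6q), so 10 ∣ N.

[⇐] This fails: take N = 30. Both 6 ∣ 30 and 10 ∣ 30, yet 30 is not a multiple of 60 (since 30 = 0·60 + 30), so 60 ∤ 30.

(⇒) holds; (⇐) fails.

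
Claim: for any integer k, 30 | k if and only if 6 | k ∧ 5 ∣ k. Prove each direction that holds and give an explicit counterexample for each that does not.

Both directions hold; the statement is true.

(→) If 30 ∣ k, write k = 30q. Since 30 = 5·6, k = 6·(5q), so 6 ∣ k; and since 30 = 6·5, k = 5·(6q), so 5 ∣ k.

(←) Suppose 6 ∣ k and 5 ∣ k. Any common multiple of 6 and 5 is a multiple of their lcm; here gcd(6, 5) = 1, so lcm(6, 5) = 6·5 = 30, so 30 ∣ k.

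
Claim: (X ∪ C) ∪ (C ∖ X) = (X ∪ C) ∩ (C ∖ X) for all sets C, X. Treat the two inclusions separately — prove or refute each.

(⊆) fails; (⊇) holds.

Forward inclusion. This inclusion fails. Take C = ∅, X = {1}; then 1 ∈ (X ∪ C) ∪ (C ∖ X) but 1 ∉ (X ∪ C) ∩ (C ∖ X).

Reverse inclusion. Let x ∈ (X ∪ C) ∩ (C ∖ X). Then x ∈ C and x ∉ X, from which x ∈ (X ∪ C) ∪ (C ∖ X).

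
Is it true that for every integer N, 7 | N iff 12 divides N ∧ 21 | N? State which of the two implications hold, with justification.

[⇐] Suppose 12 ∣ N and 21 ∣ N. Any common multiple of 12 and 21 is a multiple of their lcm; here lcm(12, 21) = 12·21/gcd(12, 21) = 252/3 = 84, so 84 ∣ N. Since 7 ∣ 84, it follows that 7 ∣ N.

[⇒] This fails: take N = 7. Certainly 7 ∣ 7, but 12 ∤ 7.

Only the converse holds.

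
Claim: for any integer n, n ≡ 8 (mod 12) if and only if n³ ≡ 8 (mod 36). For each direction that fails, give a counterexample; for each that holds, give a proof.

The forward direction holds; the converse fails.

Forward direction. Suppose n ≡ 8 (mod 12). Working modulo 36, n ∈ {8, 20, 32}; for each such r, r³ ≡ 8 (mod 36).

Converse. This fails: take n = 2. Then 2³ = 8 ≡ 8 (mod 36), yet 2 ≡ 2 (mod 12), not 8.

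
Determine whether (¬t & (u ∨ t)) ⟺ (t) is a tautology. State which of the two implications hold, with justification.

[⇒] This fails. Under t = F, u = T, the left side is true but the right side is false.

[⇐] This fails. Under t = T, u = F, the left side is false but the right side is true.

Both directions fail.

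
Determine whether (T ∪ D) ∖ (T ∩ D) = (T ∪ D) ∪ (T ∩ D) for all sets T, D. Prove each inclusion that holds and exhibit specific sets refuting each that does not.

(⊆) Let x ∈ (T ∪ D) ∖ (T ∩ D). Then either x ∈ T and x ∉ D; or x ∈ D and x ∉ T. In each case x ∈ (T ∪ D) ∪ (T ∩ D), so (T ∪ D) ∖ (T ∩ D) ⊆ (T ∪ D) ∪ (T ∩ D).

(⊇) This inclusion fails. Take T = {1}, D = {1}; then 1 ∈ (T ∪ D) ∪ (T ∩ D) but 1 ∉ (T ∪ D) ∖ (T ∩ D).

The sets are not equal: only the forward inclusion holds.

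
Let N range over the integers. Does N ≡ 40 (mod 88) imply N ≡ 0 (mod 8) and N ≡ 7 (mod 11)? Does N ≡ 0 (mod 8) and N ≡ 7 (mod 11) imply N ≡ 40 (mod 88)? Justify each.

Equivalent; both directions hold.

(⟹) Suppose N ≡ 40 (mod 88); write N = 88j + 40. Since 8 ∣ 88, reducing mod 8 gives N ≡ 40 ≡ 0 (mod 8); since 11 ∣ 88, reducing mod 11 gives N ≡ 40 ≡ 7 (mod 11).

(⟸) Conversely, if N ≡ 0 (mod 8) and N ≡ 7 (mod 11), then by the Chinese remainder theorem N ≡ 40 (mod 88). This is exactly N ≡ 40 (mod 88).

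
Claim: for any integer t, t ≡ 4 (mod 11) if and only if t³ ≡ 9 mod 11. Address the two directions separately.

The biconditional holds.

[⇒] Suppose t ≡ 4 (mod 11). Write t = 11j + 4. Then (11j + 4)³ = 1331j³ + 1452j² + 528j + 64 = 11(121j³ + 132j² + 48j + 5) + 9, so t³ ≡ 9 (mod 11).

[⇐] Conversely, suppose t³ ≡ 9 (mod 11). The only residue r in {0, …, 10} with r³ ≡ 9 (mod 11) is r = 4, so t ≡ 4 (mod 11).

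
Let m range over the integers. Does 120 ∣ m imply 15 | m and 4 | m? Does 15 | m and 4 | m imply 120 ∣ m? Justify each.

The forward direction holds; the converse fails.

(⟹) If 120 ∣ m, write m = 120q. Since 120 = 8·15, m = 15·(8q), so 15 ∣ m; and since 120 = 30·4, m = 4·(30q), so 4 ∣ m.

(⟸) This fails: take m = 60. Both 15 ∣ 60 and 4 ∣ 60, yet 60 is not a multiple of 120 (since 60 = 0·120 + 60), so 120 ∤ 60.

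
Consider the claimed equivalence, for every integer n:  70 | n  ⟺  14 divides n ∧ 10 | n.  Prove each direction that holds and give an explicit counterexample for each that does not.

The biconditional holds.

(→) If 70 ∣ n, write n = 70q. Since 70 = 5·14, n = 14·(5q), so 14 ∣ n; and since 70 = 7·10, n = 10·(7q), so 10 ∣ n.

(←) Suppose 14 ∣ n and 10 ∣ n. Any common multiple of 14 and 10 is a multiple of their lcm; here lcm(14, 10) = 14·10/gcd(14, 10) = 140/2 = 70, so 70 ∣ n.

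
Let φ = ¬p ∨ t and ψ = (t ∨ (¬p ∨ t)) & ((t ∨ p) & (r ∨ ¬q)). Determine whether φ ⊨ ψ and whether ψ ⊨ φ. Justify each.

Not equivalent: only (⇐) holds.

Forward direction. This fails. Under t = F, r = F, p = F, q = F, the left side is true but the right side is false.

Converse. Assume the antecedent. If t is true, ¬p ∨ t reduces to true regardless of the other variables. If t is false, the antecedent cannot hold. Either way ¬p ∨ t holds.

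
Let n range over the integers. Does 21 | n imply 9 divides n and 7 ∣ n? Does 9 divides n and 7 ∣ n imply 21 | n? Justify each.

[⇐] Suppose 9 ∣ n and 7 ∣ n. Any common multiple of 9 and 7 is a multiple of their lcm; here gcd(9, 7) = 1, so lcm(9, 7) = 9·7 = 63, so 63 ∣ n. Since 21 ∣ 63, it follows that 21 ∣ n.

[⇒] This fails: take n = 21. Certainly 21 ∣ 21, but 9 ∤ 21.

Only the reverse direction holds.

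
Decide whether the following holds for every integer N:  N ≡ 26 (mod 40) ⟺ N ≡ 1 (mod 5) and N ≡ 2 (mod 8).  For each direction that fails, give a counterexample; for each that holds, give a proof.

Forward direction. Suppose N ≡ 26 (mod 40); write N = 40j + 26. Since 5 ∣ 40, reducing mod 5 gives N ≡ 26 ≡ 1 (mod 5); since 8 ∣ 40, reducing mod 8 gives N ≡ 26 ≡ 2 (mod 8).

Converse. If N ≡ 1 (mod 5) and N ≡ 2 (mod 8), then by the Chinese remainder theorem N ≡ 26 (mod 40). This is exactly N ≡ 26 (mod 40).

Both directions hold.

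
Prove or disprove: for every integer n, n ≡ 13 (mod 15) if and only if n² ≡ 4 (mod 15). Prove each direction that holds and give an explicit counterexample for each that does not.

(⇒) holds; (⇐) fails.

(⟹) Suppose n ≡ 13 (mod 15). Write n = 15j + 13. Then (15j + 13)² = 225j² + 390j + 169 = 15(15j² + 26j + 11) + 4, so n² ≡ 4 (mod 15).

(⟸) This fails: take n = 2. Then 2² = 4 ≡ 4 (mod 15), yet 2 ≡ 2 (mod 15), not 13.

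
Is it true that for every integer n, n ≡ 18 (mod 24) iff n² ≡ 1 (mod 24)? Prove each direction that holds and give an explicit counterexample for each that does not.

Neither implication holds.

[⇒] This fails: take n = 18. Then 18 ≡ 18 (mod 24), but 18² = 324 ≡ 12 (mod 24), not 1.

[⇐] This fails: take n = 1. Then 1² = 1 ≡ 1 (mod 24), yet 1 ≡ 1 (mod 24), not 18.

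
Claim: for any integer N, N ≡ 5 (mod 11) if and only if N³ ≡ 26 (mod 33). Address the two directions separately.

(⇒) fails; (⇐) holds.

(⟹) This fails: take N = 16. Then 16 ≡ 5 (mod 11), but 16³ = 4096 ≡ 4 (mod 33), not 26.

(⟸) Conversely, the residues r modulo 33 with r³ ≡ 26 (mod 33) are exactly {5}, and each is ≡ 5 (mod 11).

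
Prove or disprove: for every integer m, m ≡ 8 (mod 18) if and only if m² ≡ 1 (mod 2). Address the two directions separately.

Neither direction holds.

(⇒) This fails: take m = 8. Then 8 ≡ 8 (mod 18), but 8² = 64 ≡ 0 (mod 2), not 1.

(⇐) This fails: take m = 1. Then 1² = 1 ≡ 1 (mod 2), yet 1 ≡ 1 (mod 18), not 8.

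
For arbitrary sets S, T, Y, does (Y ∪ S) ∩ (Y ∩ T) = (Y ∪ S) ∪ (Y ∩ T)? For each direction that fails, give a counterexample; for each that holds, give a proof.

The sets are not equal: only the forward inclusion holds.

Forward inclusion. Let x ∈ (Y ∪ S) ∩ (Y ∩ T). Then either x ∈ T ∩ Y and x ∉ S; or x ∈ S ∩ T ∩ Y. In each case x ∈ (Y ∪ S) ∪ (Y ∩ T), so (Y ∪ S) ∩ (Y ∩ T) ⊆ (Y ∪ S) ∪ (Y ∩ T).

Reverse inclusion. This inclusion fails. Take S = {1}, T = ∅, Y = ∅; then 1 ∈ (Y ∪ S) ∪ (Y ∩ T) but 1 ∉ (Y ∪ S) ∩ (Y ∩ T).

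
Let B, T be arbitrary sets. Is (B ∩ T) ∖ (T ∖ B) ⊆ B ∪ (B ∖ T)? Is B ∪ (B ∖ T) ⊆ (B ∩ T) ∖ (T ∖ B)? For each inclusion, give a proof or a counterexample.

Forward inclusion. Let x ∈ (B ∩ T) ∖ (T ∖ B). Then x ∈ B ∩ T, from which x ∈ B ∪ (B ∖ T).

Reverse inclusion. This inclusion fails. Take B = {1}, T = ∅; then 1 ∈ B ∪ (B ∖ T) but 1 ∉ (B ∩ T) ∖ (T ∖ B).

The sets are not equal: only the forward inclusion holds.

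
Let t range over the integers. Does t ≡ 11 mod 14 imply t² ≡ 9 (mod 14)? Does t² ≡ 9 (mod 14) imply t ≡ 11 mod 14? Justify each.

(⟹) Suppose t ≡ 11 mod 14. Write t = 14j + 11. Then (14j + 11)² = 196j² + 308j + 121 = 14(14j² + 22j + 8) + 9, so t² ≡ 9 (mod 14).

(⟸) This fails: take t = 3. Then 3² = 9 ≡ 9 (mod 14), yet 3 ≡ 3 (mod 14), not 11.

Only the forward direction holds.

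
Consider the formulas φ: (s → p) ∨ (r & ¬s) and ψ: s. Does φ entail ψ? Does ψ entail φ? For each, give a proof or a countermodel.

(⇒) This fails. Under s = F, r = F, p = F, the left side is true but the right side is false.

(⇐) This fails. Under s = T, r = F, p = F, the left side is false but the right side is true.

Both directions fail.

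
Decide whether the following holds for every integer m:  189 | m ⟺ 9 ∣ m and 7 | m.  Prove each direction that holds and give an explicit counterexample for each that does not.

(⇒) If 189 ∣ m, write m = 189q. Since 189 = 21·9, m = 9·(21q), so 9 ∣ m; and since 189 = 27·7, m = 7·(27q), so 7 ∣ m.

(⇐) This fails: take m = 63. Both 9 ∣ 63 and 7 ∣ 63, yet 63 is not a multiple of 189 (since 63 = 0·189 + 63), so 189 ∤ 63.

The forward direction holds; the converse fails.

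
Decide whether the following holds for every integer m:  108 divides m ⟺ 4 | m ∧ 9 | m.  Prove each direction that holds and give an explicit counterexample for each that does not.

Only the forward implication holds.

(⟸) This fails: take m = 36. Both 4 ∣ 36 and 9 ∣ 36, yet 36 is not a multiple of 108 (since 36 = 0·108 + 36), so 108 ∤ 36.

(⟹) If 108 ∣ m, write m = 108q. Since 108 = 27·4, m = 4·(27q), so 4 ∣ m; and since 108 = 12·9, m = 9·(12q), so 9 ∣ m.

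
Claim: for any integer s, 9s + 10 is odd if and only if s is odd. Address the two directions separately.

Both directions hold; the statement is true.

(⟸) Suppose s is odd; write s = 2j + 1. Then 9s + 10 = 9·(2j + 1) + 10 = 2·9j + 19, which is odd.

(⟹) Suppose 9s + 10 is odd. Since 9 is odd, 9s and s have the same parity, so 9s + 10 ≡ s + 10 (mod 2). As 10 is even, 9s + 10 is odd exactly when s is odd. Thus s is odd.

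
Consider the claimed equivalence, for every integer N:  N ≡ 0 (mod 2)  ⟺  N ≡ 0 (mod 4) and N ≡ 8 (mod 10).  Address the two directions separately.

Only the converse holds.

Forward direction. This fails: N = 0 gives 0 ≡ 0 (mod 2) but 0 ≡ 0 (mod 10), so the conjunction on the right does not hold.

Converse. If N ≡ 0 (mod 4) and N ≡ 8 (mod 10), then by the Chinese remainder theorem N ≡ 8 (mod 20). Since 8 ≡ 0 (mod 2) and 2 ∣ 20, we get N ≡ 0 (mod 2).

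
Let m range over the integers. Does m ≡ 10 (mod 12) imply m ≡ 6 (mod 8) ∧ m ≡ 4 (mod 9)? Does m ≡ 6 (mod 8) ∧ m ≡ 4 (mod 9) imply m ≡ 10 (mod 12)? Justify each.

(⇒) fails; (⇐) holds.

Forward direction. This fails: m = 34 gives 34 ≡ 10 (mod 12) but 34 ≡ 2 (mod 8), so the conjunction on the right does not hold.

Converse. If m ≡ 6 (mod 8) and m ≡ 4 (mod 9), then by the Chinese remainder theorem m ≡ 22 (mod 72). Since 22 ≡ 10 (mod 12) and 12 ∣ 72, we get m ≡ 10 (mod 12).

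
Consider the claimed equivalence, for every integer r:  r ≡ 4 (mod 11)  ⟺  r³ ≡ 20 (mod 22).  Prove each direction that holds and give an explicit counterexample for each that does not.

Not equivalent: only (⇐) holds.

(←) The residues r modulo 22 with r³ ≡ 20 (mod 22) are exactly {4}, and each is ≡ 4 (mod 11).

(→) This fails: take r = 15. Then 15 ≡ 4 (mod 11), but 15³ = 3375 ≡ 9 (mod 22), not 20.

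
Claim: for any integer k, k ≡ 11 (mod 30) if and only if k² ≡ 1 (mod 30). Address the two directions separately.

[⇒] Suppose k ≡ 11 (mod 30). Write k = 30j + 11. Then (30j + 11)² = 900j² + 660j + 121 = 30(30j² + 22j + 4) + 1, so k² ≡ 1 (mod 30).

[⇐] This fails: take k = 1. Then 1² = 1 ≡ 1 (mod 30), yet 1 ≡ 1 (mod 30), not 11.

Only the forward direction holds.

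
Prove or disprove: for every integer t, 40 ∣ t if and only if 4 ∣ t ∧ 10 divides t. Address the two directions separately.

The forward direction holds; the converse fails.

[⇒] If 40 ∣ t, write t = 40q. Since 40 = 10·4, t = 4·(10q), so 4 ∣ t; and since 40 = 4·10, t = 10·(4q), so 10 ∣ t.

[⇐] This fails: take t = 20. Both 4 ∣ 20 and 10 ∣ 20, yet 20 is not a multiple of 40 (since 20 = 0·40 + 20), so 40 ∤ 20.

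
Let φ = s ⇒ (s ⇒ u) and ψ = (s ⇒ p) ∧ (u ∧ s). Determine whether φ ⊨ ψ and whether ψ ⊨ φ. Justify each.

The forward direction fails; the converse holds.

(⇒) This fails. Under p = F, s = F, u = F, the left side is true but the right side is false.

(⇐) Assume the antecedent. If p is true, the antecedent forces (p = T, s = T, u = T), and s ⇒ (s ⇒ u) holds there. If p is false, the antecedent cannot hold. Either way s ⇒ (s ⇒ u) holds.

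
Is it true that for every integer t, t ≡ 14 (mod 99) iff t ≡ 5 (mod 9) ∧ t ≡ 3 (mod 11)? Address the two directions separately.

(⟹) Suppose t ≡ 14 (mod 99); write t = 99j + 14. Since 9 ∣ 99, reducing mod 9 gives t ≡ 14 ≡ 5 (mod 9); since 11 ∣ 99, reducing mod 11 gives t ≡ 14 ≡ 3 (mod 11).

(⟸) Conversely, if t ≡ 5 (mod 9) and t ≡ 3 (mod 11), then by the Chinese remainder theorem t ≡ 14 (mod 99). This is exactly t ≡ 14 (mod 99).

Equivalent; both directions hold.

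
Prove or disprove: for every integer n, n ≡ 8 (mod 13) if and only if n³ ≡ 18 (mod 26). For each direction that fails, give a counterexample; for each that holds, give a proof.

(⇒) This fails: take n = 21. Then 21 ≡ 8 (mod 13), but 21³ = 9261 ≡ 5 (mod 26), not 18.

(⇐) This fails: take n = 20. Then 20³ = 8000 ≡ 18 (mod 26), yet 20 ≡ 7 (mod 13), not 8.

Neither direction holds.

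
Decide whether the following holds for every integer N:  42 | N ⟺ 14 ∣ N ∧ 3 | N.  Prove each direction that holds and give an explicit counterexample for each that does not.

Both implications hold.

(⟹) If 42 ∣ N, write N = 42q. Since 42 = 3·14, N = 14·(3q), so 14 ∣ N; and since 42 = 14·3, N = 3·(14q), so 3 ∣ N.

(⟸) Suppose 14 ∣ N and 3 ∣ N. Any common multiple of 14 and 3 is a multiple of their lcm; here gcd(14, 3) = 1, so lcm(14, 3) = 14·3 = 42, so 42 ∣ N.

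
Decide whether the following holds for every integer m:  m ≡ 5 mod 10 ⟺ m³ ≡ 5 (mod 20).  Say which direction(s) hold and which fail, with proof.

(⇒) fails; (⇐) holds.

[⇒] This fails: take m = 15. Then 15 ≡ 5 (mod 10), but 15³ = 3375 ≡ 15 (mod 20), not 5.

[⇐] Conversely, the residues r modulo 20 with r³ ≡ 5 (mod 20) are exactly {5}, and each is ≡ 5 (mod 10).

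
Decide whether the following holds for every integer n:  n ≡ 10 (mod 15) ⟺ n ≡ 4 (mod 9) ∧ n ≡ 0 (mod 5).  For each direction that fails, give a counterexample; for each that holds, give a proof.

The forward direction fails; the converse holds.

(⇐) If n ≡ 4 (mod 9) and n ≡ 0 (mod 5), then by the Chinese remainder theorem n ≡ 40 (mod 45). Since 40 ≡ 10 (mod 15) and 15 ∣ 45, we get n ≡ 10 (mod 15).

(⇒) This fails: n = 25 gives 25 ≡ 10 (mod 15) but 25 ≡ 7 (mod 9), so the conjunction on the right does not hold.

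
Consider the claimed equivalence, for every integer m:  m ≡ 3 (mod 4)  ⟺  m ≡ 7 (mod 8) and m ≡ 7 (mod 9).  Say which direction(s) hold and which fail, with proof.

(⇐) If m ≡ 7 (mod 8) and m ≡ 7 (mod 9), then by the Chinese remainder theorem m ≡ 7 (mod 72). Since 7 ≡ 3 (mod 4) and 4 ∣ 72, we get m ≡ 3 (mod 4).

(⇒) This fails: m = 3 gives 3 ≡ 3 (mod 4) but 3 ≡ 3 (mod 8), so the conjunction on the right does not hold.

Not equivalent: only (⇐) holds.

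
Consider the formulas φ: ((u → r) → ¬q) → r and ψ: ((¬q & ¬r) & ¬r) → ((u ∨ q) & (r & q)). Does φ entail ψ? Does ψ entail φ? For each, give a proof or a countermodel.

(⟹) Assume the antecedent. If q is true, the consequent reduces to true regardless of the other variables. If q is false, the antecedent forces (u = F, q = F, r = T) or (u = T, q = F, r = T), and the consequent holds there. Either way the consequent holds.

(⟸) This fails. Under u = T, q = T, r = F, the left side is false but the right side is true.

The forward direction holds; the converse fails.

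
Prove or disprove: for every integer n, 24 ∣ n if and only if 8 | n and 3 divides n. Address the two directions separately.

[⇒] If 24 ∣ n, write n = 24q. Since 24 = 3·8, n = 8·(3q), so 8 ∣ n; and since 24 = 8·3, n = 3·(8q), so 3 ∣ n.

[⇐] Suppose 8 ∣ n and 3 ∣ n. Any common multiple of 8 and 3 is a multiple of their lcm; here gcd(8, 3) = 1, so lcm(8, 3) = 8·3 = 24, so 24 ∣ n.

Equivalent; both directions hold.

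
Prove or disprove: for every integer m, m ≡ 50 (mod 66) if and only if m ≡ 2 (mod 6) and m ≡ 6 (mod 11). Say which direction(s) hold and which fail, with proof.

[⇐] If m ≡ 2 (mod 6) and m ≡ 6 (mod 11), then by the Chinese remainder theorem m ≡ 50 (mod 66). This is exactly m ≡ 50 (mod 66).

[⇒] Suppose m ≡ 50 (mod 66); write m = 66j + 50. Since 6 ∣ 66, reducing mod 6 gives m ≡ 50 ≡ 2 (mod 6); since 11 ∣ 66, reducing mod 11 gives m ≡ 50 ≡ 6 (mod 11).

Equivalent; both directions hold.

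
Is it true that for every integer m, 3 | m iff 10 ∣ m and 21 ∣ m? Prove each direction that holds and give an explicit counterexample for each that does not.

Only the reverse direction holds.

(→) This fails: take m = 3. Certainly 3 ∣ 3, but 10 ∤ 3.

(←) Suppose 10 ∣ m and 21 ∣ m. Any common multiple of 10 and 21 is a multiple of their lcm; here gcd(10, 21) = 1, so lcm(10, 21) = 10·21 = 210, so 210 ∣ m. Since 3 ∣ 210, it follows that 3 ∣ m.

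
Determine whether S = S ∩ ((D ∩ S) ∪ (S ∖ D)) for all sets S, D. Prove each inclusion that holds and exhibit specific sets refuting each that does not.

Reverse inclusion. Let x ∈ S ∩ ((D ∩ S) ∪ (S ∖ D)). Then either x ∈ S and x ∉ D; or x ∈ S ∩ D. In each case x ∈ S, so S ∩ ((D ∩ S) ∪ (S ∖ D)) ⊆ S.

Forward inclusion. Let x ∈ S. Then either x ∈ S and x ∉ D; or x ∈ S ∩ D. In each case x ∈ S ∩ ((D ∩ S) ∪ (S ∖ D)), so S ⊆ S ∩ ((D ∩ S) ∪ (S ∖ D)).

Both inclusions hold; the sets are equal.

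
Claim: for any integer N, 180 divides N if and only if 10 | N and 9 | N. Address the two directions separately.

Only the forward implication holds.

(⟹) If 180 ∣ N, write N = 180q. Since 180 = 18·10, N = 10·(18q), so 10 ∣ N; and since 180 = 20·9, N = 9·(20q), so 9 ∣ N.

(⟸) This fails: take N = 90. Both 10 ∣ 90 and 9 ∣ 90, yet 90 is not a multiple of 180 (since 90 = 0·180 + 90), so 180 ∤ 90.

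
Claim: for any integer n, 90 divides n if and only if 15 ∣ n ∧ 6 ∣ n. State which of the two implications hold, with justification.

The forward direction holds; the converse fails.

(⟹) If 90 ∣ n, write n = 90q. Since 90 = 6·15, n = 15·(6q), so 15 ∣ n; and since 90 = 15·6, n = 6·(15q), so 6 ∣ n.

(⟸) This fails: take n = 30. Both 15 ∣ 30 and 6 ∣ 30, yet 30 is not a multiple of 90 (since 30 = 0·90 + 30), so 90 ∤ 30.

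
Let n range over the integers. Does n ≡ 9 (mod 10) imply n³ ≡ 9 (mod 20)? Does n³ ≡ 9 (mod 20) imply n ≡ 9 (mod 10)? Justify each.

Only the reverse direction holds.

Forward direction. This fails: take n = 19. Then 19 ≡ 9 (mod 10), but 19³ = 6859 ≡ 19 (mod 20), not 9.

Converse. The residues r modulo 20 with r³ ≡ 9 (mod 20) are exactly {9}, and each is ≡ 9 (mod 10).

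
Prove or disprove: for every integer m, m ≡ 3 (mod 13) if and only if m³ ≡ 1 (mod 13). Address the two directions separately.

The forward direction holds; the converse fails.

Forward direction. Suppose m ≡ 3 (mod 13). Write m = 13j + 3. Then (13j + 3)³ = 2197j³ + 1521j² + 351j + 27 = 13(169j³ + 117j² + 27j + 2) + 1, so m³ ≡ 1 (mod 13).

Converse. This fails: take m = 1. Then 1³ = 1 ≡ 1 (mod 13), yet 1 ≡ 1 (mod 13), not 3.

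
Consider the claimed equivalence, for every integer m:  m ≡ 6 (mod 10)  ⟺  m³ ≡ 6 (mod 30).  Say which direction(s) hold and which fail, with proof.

(⇒) fails; (⇐) holds.

(→) This fails: take m = 16. Then 16 ≡ 6 (mod 10), but 16³ = 4096 ≡ 16 (mod 30), not 6.

(←) Conversely, the residues r modulo 30 with r³ ≡ 6 (mod 30) are exactly {6}, and each is ≡ 6 (mod 10).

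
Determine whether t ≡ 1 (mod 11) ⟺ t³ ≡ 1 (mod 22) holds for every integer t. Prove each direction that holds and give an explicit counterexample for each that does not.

(⇐) The residues r modulo 22 with r³ ≡ 1 (mod 22) are exactly {1}, and each is ≡ 1 (mod 11).

(⇒) This fails: take t = 12. Then 12 ≡ 1 (mod 11), but 12³ = 1728 ≡ 12 (mod 22), not 1.

Not equivalent: only (⇐) holds.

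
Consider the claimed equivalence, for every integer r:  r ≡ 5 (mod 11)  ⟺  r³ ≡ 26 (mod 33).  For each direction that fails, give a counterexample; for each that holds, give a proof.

Only the converse holds.

(⟹) This fails: take r = 16. Then 16 ≡ 5 (mod 11), but 16³ = 4096 ≡ 4 (mod 33), not 26.

(⟸) Conversely, the residues r modulo 33 with r³ ≡ 26 (mod 33) are exactly {5}, and each is ≡ 5 (mod 11).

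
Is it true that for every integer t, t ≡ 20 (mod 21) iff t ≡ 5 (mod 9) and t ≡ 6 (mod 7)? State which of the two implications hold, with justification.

Forward direction. This fails: t = 20 gives 20 ≡ 20 (mod 21) but 20 ≡ 2 (mod 9), so the conjunction on the right does not hold.

Converse. If t ≡ 5 (mod 9) and t ≡ 6 (mod 7), then by the Chinese remainder theorem t ≡ 41 (mod 63). Since 41 ≡ 20 (mod 21) and 21 ∣ 63, we get t ≡ 20 (mod 21).

Only the reverse direction holds.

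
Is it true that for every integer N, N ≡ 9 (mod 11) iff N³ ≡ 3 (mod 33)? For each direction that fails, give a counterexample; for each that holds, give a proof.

(⇒) This fails: take N = 20. Then 20 ≡ 9 (mod 11), but 20³ = 8000 ≡ 14 (mod 33), not 3.

(⇐) Conversely, the residues r modulo 33 with r³ ≡ 3 (mod 33) are exactly {9}, and each is ≡ 9 (mod 11).

Only the converse holds.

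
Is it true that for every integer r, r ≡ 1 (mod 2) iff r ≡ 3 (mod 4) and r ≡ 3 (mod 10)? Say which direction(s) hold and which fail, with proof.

The forward direction fails; the converse holds.

Forward direction. This fails: r = 1 gives 1 ≡ 1 (mod 2) but 1 ≡ 1 (mod 4), so the conjunction on the right does not hold.

Converse. If r ≡ 3 (mod 4) and r ≡ 3 (mod 10), then by the Chinese remainder theorem r ≡ 3 (mod 20). Since 3 ≡ 1 (mod 2) and 2 ∣ 20, we get r ≡ 1 (mod 2).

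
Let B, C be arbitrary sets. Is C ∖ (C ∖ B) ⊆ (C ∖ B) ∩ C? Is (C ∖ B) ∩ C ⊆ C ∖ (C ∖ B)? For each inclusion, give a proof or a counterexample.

Neither inclusion holds.

Forward inclusion. This inclusion fails. Take B = {1}, C = {1}; then 1 ∈ C ∖ (C ∖ B) but 1 ∉ (C ∖ B) ∩ C.

Reverse inclusion. This inclusion fails. Take B = ∅, C = {1}; then 1 ∈ (C ∖ B) ∩ C but 1 ∉ C ∖ (C ∖ B).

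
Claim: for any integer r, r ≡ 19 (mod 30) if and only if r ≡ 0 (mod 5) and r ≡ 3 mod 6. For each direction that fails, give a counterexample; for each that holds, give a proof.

Neither implication holds.

[⇒] This fails: r = 19 gives 19 ≡ 19 (mod 30) but 19 ≡ 4 (mod 5), so the conjunction on the right does not hold.

[⇐] This fails: r = 15 satisfies both congruences on the right (15 ≡ 0 mod 5 and 15 ≡ 3 mod 6) yet 15 ≡ 15 (mod 30), not 19.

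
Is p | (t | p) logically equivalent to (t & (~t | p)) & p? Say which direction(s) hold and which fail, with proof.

(→) This fails. Under p = T, t = F, the left side is true but the right side is false.

(←) Assume the antecedent. If p is true, p | (t | p) reduces to true regardless of the other variables. If p is false, the antecedent cannot hold. Either way p | (t | p) holds.

Only the converse holds.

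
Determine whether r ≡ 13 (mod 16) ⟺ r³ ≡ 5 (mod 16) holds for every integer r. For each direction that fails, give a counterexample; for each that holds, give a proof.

Equivalent; both directions hold.

Converse. Suppose r³ ≡ 5 (mod 16). The only residue r in {0, …, 15} with r³ ≡ 5 (mod 16) is r = 13, so r ≡ 13 (mod 16).

Forward direction. Suppose r ≡ 13 (mod 16). Write r = 16j + 13. Then (16j + 13)³ = 4096j³ + 9984j² + 8112j + 2197 = 16(256j³ + 624j² + 507j + 137) + 5, so r³ ≡ 5 (mod 16).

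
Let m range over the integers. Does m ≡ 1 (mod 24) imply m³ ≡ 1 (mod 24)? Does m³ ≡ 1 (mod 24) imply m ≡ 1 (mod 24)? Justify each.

[⇒] Suppose m ≡ 1 (mod 24). Write m = 24j + 1. Then (24j + 1)³ = 13824j³ + 1728j² + 72j + 1 = 24(576j³ + 72j² + 3j) + 1, so m³ ≡ 1 (mod 24).

[⇐] Conversely, suppose m³ ≡ 1 (mod 24). The only residue r in {0, …, 23} with r³ ≡ 1 (mod 24) is r = 1, so m ≡ 1 (mod 24).

The biconditional holds.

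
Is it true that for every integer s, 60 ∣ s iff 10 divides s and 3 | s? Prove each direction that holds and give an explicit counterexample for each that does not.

Only the forward direction holds.

(→) If 60 ∣ s, write s = 60q. Since 60 = 6·10, s = 10·(6q), so 10 ∣ s; and since 60 = 20·3, s = 3·(20q), so 3 ∣ s.

(←) This fails: take s = 30. Both 10 ∣ 30 and 3 ∣ 30, yet 30 is not a multiple of 60 (since 30 = 0·60 + 30), so 60 ∤ 30.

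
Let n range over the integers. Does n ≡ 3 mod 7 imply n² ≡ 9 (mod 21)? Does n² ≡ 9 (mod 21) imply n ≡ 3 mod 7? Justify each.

Neither direction holds.

[⇒] This fails: take n = 10. Then 10 ≡ 3 (mod 7), but 10² = 100 ≡ 16 (mod 21), not 9.

[⇐] This fails: take n = 18. Then 18² = 324 ≡ 9 (mod 21), yet 18 ≡ 4 (mod 7), not 3.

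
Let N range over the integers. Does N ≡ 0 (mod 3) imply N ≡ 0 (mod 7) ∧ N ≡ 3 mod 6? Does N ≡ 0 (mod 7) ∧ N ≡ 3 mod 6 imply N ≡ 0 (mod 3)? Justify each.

Only the reverse direction holds.

[⇒] This fails: N = 0 gives 0 ≡ 0 (mod 3) but 0 ≡ 0 (mod 6), so the conjunction on the right does not hold.

[⇐] Conversely, if N ≡ 0 (mod 7) and N ≡ 3 (mod 6), then by the Chinese remainder theorem N ≡ 21 (mod 42). Since 21 ≡ 0 (mod 3) and 3 ∣ 42, we get N ≡ 0 (mod 3).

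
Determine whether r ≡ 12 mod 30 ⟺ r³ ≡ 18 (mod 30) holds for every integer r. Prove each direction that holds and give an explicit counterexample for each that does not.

Equivalent; both directions hold.

(→) Suppose r ≡ 12 mod 30. Write r = 30j + 12. Then (30j + 12)³ = 27000j³ + 32400j² + 12960j + 1728 = 30(900j³ + 1080j² + 432j + 57) + 18, so r³ ≡ 18 (mod 30).

(←) Conversely, suppose r³ ≡ 18 (mod 30). The only residue r in {0, …, 29} with r³ ≡ 18 (mod 30) is r = 12, so r ≡ 12 (mod 30).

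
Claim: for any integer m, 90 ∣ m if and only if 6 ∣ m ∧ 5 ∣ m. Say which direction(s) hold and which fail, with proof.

Only the forward implication holds.

Converse. This fails: take m = 30. Both 6 ∣ 30 and 5 ∣ 30, yet 30 is not a multiple of 90 (since 30 = 0·90 + 30), so 90 ∤ 30.

Forward direction. If 90 ∣ m, write m = 90q. Since 90 = 15·6, m = 6·(15q), so 6 ∣ m; and since 90 = 18·5, m = 5·(18q), so 5 ∣ m.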